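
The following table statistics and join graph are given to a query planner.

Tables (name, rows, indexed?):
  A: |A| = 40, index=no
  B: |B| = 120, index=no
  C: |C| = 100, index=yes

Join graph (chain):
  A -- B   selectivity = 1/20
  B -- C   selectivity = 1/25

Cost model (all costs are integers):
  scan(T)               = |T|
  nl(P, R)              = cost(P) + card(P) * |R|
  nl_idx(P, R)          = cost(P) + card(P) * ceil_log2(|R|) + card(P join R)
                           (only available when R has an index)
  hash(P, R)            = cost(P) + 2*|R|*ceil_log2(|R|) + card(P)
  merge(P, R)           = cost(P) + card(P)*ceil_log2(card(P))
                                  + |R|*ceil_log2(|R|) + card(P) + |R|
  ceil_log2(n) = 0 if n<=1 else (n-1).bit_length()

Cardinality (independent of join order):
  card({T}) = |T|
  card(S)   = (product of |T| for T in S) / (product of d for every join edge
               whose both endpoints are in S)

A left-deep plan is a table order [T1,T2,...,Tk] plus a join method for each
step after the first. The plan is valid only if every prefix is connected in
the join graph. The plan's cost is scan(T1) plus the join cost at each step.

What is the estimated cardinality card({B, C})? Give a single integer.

480

Tables in S: B(120), C(100)
Edges inside S: B-C(d=25)
numerator = 120 * 100 = 12000
denominator = 25 = 25
card(S) = 12000 / 25 = 480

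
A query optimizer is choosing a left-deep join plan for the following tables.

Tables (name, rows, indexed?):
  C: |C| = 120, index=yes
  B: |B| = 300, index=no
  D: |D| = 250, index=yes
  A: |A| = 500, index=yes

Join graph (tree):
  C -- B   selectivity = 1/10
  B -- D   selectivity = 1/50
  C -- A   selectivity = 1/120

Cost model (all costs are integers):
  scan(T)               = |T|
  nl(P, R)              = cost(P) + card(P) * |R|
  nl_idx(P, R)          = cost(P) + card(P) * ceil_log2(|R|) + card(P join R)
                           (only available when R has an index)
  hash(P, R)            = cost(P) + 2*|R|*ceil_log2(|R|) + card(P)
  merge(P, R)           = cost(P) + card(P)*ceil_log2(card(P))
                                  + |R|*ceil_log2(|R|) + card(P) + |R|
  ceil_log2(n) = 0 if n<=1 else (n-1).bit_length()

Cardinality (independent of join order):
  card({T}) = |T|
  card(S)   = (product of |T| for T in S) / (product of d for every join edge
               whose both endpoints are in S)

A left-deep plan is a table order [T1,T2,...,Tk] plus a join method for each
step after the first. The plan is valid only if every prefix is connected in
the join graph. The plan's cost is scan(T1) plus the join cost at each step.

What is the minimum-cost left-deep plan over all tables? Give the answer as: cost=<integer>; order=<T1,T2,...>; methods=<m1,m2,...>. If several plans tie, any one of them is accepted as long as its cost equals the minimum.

Selinger DP (subsets sized 1..n):
  {C}: scan cost=120, card=120
  {B}: scan cost=300, card=300
  {D}: scan cost=250, card=250
  {A}: scan cost=500, card=500
  {BC}: card=3600; try (C,hash)→2280, (B,merge)→4080, (C,merge)→4260, (B,hash)→5640, (C,nl_idx)→6000, (B,nl)→36120 …(+1); best=2280 via (C,hash)
  {AC}: card=500; try (A,nl_idx)→1700, (C,hash)→2680, (C,nl_idx)→4500, (A,merge)→6080, (C,merge)→6460, (A,hash)→9240 …(+2); best=1700 via (A,nl_idx)
  {BD}: card=1500; try (D,nl_idx)→4200, (D,hash)→4600, (B,merge)→5500, (D,merge)→5550, (B,hash)→5900, (B,nl)→75250 …(+1); best=4200 via (D,nl_idx)
  {BCD}: card=18000; try (C,hash)→7380, (D,hash)→9880, (C,merge)→23160, (C,nl_idx)→32700, (D,nl_idx)→49080, (D,merge)→51330 …(+2); best=7380 via (C,hash)
  {ABC}: card=15000; try (B,hash)→7600, (B,merge)→9700, (A,hash)→14880, (A,nl_idx)→49680, (A,merge)→54080, (B,nl)→151700 …(+1); best=7600 via (B,hash)
  {ABCD}: card=75000; try (D,hash)→26600, (A,hash)→34380, (D,nl_idx)→202600, (D,merge)→234850, (A,nl_idx)→244380, (A,merge)→300380 …(+2); best=26600 via (D,hash)

cost=26600; order=C,A,B,D; methods=nl_idx,hash,hash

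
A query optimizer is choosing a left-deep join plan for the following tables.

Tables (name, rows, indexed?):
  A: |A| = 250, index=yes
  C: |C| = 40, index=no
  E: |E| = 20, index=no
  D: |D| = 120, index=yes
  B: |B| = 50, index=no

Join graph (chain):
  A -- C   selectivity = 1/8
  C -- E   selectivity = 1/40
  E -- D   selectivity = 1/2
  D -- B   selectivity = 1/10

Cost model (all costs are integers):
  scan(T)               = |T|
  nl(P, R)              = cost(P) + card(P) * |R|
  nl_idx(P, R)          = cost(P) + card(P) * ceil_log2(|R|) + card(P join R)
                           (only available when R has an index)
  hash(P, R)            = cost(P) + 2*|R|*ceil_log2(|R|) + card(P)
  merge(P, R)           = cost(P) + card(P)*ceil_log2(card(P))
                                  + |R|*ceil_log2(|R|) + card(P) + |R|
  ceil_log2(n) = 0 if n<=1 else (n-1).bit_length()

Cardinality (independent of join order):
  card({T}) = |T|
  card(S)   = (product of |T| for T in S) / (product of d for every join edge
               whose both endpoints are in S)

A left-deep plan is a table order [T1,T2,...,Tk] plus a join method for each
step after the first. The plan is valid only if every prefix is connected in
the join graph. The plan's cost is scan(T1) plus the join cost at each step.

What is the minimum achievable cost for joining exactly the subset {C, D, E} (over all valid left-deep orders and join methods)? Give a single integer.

1360

Selinger DP over subsets of {C,D,E}:
  {C}: scan cost=40, card=40
  {E}: scan cost=20, card=20
  {D}: scan cost=120, card=120
  {CE}: card=20; try (E,hash)→280, (C,merge)→420, (E,merge)→440, (C,hash)→520, (C,nl)→820, (E,nl)→840; best=280 via (E,hash)
  {DE}: card=1200; try (E,hash)→440, (D,merge)→1100, (E,merge)→1200, (D,nl_idx)→1360, (D,hash)→1720, (D,nl)→2420 …(+1); best=440 via (E,hash)
  {CDE}: card=1200; try (D,merge)→1360, (D,nl_idx)→1620, (D,hash)→1980, (C,hash)→2120, (D,nl)→2680, (C,merge)→15120 …(+1); best=1360 via (D,merge)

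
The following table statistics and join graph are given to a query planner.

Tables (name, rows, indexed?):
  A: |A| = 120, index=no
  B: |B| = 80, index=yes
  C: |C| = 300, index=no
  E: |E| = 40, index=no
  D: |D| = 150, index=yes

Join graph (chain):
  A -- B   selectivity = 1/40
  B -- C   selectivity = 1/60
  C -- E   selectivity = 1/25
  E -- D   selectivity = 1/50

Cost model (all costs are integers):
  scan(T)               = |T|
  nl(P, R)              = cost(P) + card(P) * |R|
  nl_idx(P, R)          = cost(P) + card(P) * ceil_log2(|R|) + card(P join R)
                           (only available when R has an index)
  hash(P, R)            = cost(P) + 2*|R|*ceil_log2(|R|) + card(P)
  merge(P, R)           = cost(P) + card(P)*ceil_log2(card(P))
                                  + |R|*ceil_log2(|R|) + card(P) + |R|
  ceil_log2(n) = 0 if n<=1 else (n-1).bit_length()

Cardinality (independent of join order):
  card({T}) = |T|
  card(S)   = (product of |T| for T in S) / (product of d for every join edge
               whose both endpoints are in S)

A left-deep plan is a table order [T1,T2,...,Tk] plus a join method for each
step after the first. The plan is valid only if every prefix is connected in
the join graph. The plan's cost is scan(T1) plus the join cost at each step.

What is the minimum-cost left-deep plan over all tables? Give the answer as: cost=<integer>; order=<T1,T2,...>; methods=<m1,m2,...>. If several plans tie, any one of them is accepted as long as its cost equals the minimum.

cost=9240; order=C,B,E,A,D; methods=hash,hash,hash,hash

Selinger DP (subsets sized 1..n):
  {A}: scan cost=120, card=120
  {B}: scan cost=80, card=80
  {C}: scan cost=300, card=300
  {E}: scan cost=40, card=40
  {D}: scan cost=150, card=150
  {AB}: card=240; try (B,nl_idx)→1200, (B,hash)→1360, (A,merge)→1680, (B,merge)→1720, (A,hash)→1840, (A,nl)→9680 …(+1); best=1200 via (B,nl_idx)
  {BC}: card=400; try (B,hash)→1720, (B,nl_idx)→2800, (C,merge)→3720, (B,merge)→3940, (C,hash)→5560, (C,nl)→24080 …(+1); best=1720 via (B,hash)
  {CE}: card=480; try (E,hash)→1080, (C,merge)→3320, (E,merge)→3580, (C,hash)→5480, (C,nl)→12040, (E,nl)→12300; best=1080 via (E,hash)
  {DE}: card=120; try (D,nl_idx)→480, (E,hash)→780, (D,merge)→1670, (E,merge)→1780, (D,hash)→2480, (D,nl)→6040 …(+1); best=480 via (D,nl_idx)
  {ABC}: card=1200; try (A,hash)→3800, (C,merge)→6360, (A,merge)→6680, (C,hash)→6840, (A,nl)→49720, (C,nl)→73200; best=3800 via (A,hash)
  {BCE}: card=640; try (E,hash)→2600, (B,hash)→2680, (B,nl_idx)→5080, (E,merge)→6000, (B,merge)→6520, (E,nl)→17720 …(+1); best=2600 via (E,hash)
  {CDE}: card=1440; try (D,hash)→3960, (C,merge)→4440, (C,hash)→6000, (D,nl_idx)→6360, (D,merge)→7230, (C,nl)→36480 …(+1); best=3960 via (D,hash)
  {ABCE}: card=1920; try (A,hash)→4920, (E,hash)→5480, (A,merge)→10600, (E,merge)→18480, (E,nl)→51800, (A,nl)→79400; best=4920 via (A,hash)
  {BCDE}: card=1920; try (D,hash)→5640, (B,hash)→6520, (D,nl_idx)→9640, (D,merge)→10990, (B,nl_idx)→15960, (B,merge)→21880 …(+2); best=5640 via (D,hash)
  {ABCDE}: card=5760; try (D,hash)→9240, (A,hash)→9240, (D,nl_idx)→26040, (D,merge)→29310, (A,merge)→29640, (A,nl)→236040 …(+1); best=9240 via (D,hash)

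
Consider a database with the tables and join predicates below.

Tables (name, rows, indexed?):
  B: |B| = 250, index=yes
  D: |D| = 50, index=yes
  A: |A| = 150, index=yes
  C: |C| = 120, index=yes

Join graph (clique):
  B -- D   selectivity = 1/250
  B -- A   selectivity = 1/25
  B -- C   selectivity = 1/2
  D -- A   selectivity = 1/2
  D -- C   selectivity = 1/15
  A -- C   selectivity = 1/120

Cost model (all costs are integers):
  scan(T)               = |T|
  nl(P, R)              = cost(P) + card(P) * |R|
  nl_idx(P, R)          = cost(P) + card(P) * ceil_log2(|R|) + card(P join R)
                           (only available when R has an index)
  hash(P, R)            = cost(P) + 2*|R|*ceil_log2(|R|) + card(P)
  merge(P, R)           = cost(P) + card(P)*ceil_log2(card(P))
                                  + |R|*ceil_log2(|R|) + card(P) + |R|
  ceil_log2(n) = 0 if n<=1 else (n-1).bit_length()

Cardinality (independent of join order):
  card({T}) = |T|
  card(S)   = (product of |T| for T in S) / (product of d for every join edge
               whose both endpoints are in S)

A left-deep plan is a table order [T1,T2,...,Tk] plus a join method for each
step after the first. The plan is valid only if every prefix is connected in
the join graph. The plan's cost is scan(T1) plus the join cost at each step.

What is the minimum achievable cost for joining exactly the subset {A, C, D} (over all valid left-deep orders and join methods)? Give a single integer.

Selinger DP over subsets of {A,C,D}:
  {D}: scan cost=50, card=50
  {A}: scan cost=150, card=150
  {C}: scan cost=120, card=120
  {AD}: card=3750; try (D,hash)→900, (A,merge)→1750, (D,merge)→1850, (A,hash)→2500, (A,nl_idx)→4200, (D,nl_idx)→4800 …(+2); best=900 via (D,hash)
  {CD}: card=400; try (C,nl_idx)→800, (D,hash)→840, (D,nl_idx)→1240, (C,merge)→1360, (D,merge)→1430, (C,hash)→1780 …(+2); best=800 via (C,nl_idx)
  {AC}: card=150; try (A,nl_idx)→1230, (C,nl_idx)→1350, (C,hash)→1980, (A,merge)→2430, (C,merge)→2460, (A,hash)→2640 …(+2); best=1230 via (A,nl_idx)
  {ACD}: card=250; try (D,hash)→1980, (D,nl_idx)→2380, (D,merge)→2930, (A,hash)→3600, (A,nl_idx)→4250, (A,merge)→6150 …(+6); best=1980 via (D,hash)

1980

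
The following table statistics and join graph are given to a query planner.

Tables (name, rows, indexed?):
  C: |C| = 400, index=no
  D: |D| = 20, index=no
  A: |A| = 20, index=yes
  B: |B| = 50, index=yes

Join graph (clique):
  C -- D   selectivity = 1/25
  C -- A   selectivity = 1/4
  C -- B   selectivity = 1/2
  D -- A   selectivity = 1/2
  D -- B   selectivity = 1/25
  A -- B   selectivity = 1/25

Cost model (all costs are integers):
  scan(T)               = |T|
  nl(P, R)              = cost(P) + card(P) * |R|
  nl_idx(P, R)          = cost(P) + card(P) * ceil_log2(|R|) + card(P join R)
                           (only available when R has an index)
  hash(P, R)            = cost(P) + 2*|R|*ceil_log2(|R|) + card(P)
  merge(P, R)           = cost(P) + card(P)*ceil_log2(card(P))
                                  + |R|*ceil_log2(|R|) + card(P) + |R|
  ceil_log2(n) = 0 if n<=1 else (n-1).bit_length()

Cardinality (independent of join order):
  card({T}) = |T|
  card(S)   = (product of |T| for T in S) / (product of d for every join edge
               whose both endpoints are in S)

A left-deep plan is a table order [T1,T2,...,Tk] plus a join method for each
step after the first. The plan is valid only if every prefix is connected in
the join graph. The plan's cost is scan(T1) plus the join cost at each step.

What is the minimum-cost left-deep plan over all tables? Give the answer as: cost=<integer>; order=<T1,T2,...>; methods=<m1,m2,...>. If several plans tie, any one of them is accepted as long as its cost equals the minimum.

cost=2440; order=C,D,B,A; methods=hash,hash,hash

Selinger DP (subsets sized 1..n):
  {C}: scan cost=400, card=400
  {D}: scan cost=20, card=20
  {A}: scan cost=20, card=20
  {B}: scan cost=50, card=50
  {CD}: card=320; try (D,hash)→1000, (C,merge)→4140, (D,merge)→4520, (C,hash)→7240, (C,nl)→8020, (D,nl)→8400; best=1000 via (D,hash)
  {AC}: card=2000; try (A,hash)→1000, (C,merge)→4140, (A,nl_idx)→4400, (A,merge)→4520, (C,hash)→7240, (C,nl)→8020 …(+1); best=1000 via (A,hash)
  {BC}: card=10000; try (B,hash)→1400, (C,merge)→4400, (B,merge)→4750, (C,hash)→7300, (B,nl_idx)→12800, (C,nl)→20050 …(+1); best=1400 via (B,hash)
  {AD}: card=200; try (D,hash)→240, (A,hash)→240, (D,merge)→260, (A,merge)→260, (A,nl_idx)→320, (D,nl)→420 …(+1); best=240 via (D,hash)
  {BD}: card=40; try (B,nl_idx)→180, (D,hash)→300, (B,merge)→490, (D,merge)→520, (B,hash)→640, (B,nl)→1020 …(+1); best=180 via (B,nl_idx)
  {AB}: card=40; try (B,nl_idx)→180, (A,hash)→300, (A,nl_idx)→340, (B,merge)→490, (A,merge)→520, (B,hash)→640 …(+2); best=180 via (B,nl_idx)
  {ACD}: card=800; try (A,hash)→1520, (D,hash)→3200, (A,nl_idx)→3400, (A,merge)→4320, (C,merge)→6040, (A,nl)→7400 …(+4); best=1520 via (A,hash)
  {BCD}: card=320; try (B,hash)→1920, (B,nl_idx)→3240, (C,merge)→4460, (B,merge)→4550, (C,hash)→7420, (D,hash)→11600 …(+4); best=1920 via (B,hash)
  {ABC}: card=2000; try (B,hash)→3600, (C,merge)→4460, (C,hash)→7420, (A,hash)→11600, (B,nl_idx)→15000, (C,nl)→16180 …(+5); best=3600 via (B,hash)
  {ABD}: card=16; try (A,nl_idx)→396, (D,hash)→420, (A,hash)→420, (D,merge)→580, (A,merge)→580, (D,nl)→980 …(+5); best=396 via (A,nl_idx)
  {ABCD}: card=32; try (A,hash)→2440, (B,hash)→2920, (A,nl_idx)→3552, (C,merge)→4476, (A,merge)→5240, (D,hash)→5800 …(+8); best=2440 via (A,hash)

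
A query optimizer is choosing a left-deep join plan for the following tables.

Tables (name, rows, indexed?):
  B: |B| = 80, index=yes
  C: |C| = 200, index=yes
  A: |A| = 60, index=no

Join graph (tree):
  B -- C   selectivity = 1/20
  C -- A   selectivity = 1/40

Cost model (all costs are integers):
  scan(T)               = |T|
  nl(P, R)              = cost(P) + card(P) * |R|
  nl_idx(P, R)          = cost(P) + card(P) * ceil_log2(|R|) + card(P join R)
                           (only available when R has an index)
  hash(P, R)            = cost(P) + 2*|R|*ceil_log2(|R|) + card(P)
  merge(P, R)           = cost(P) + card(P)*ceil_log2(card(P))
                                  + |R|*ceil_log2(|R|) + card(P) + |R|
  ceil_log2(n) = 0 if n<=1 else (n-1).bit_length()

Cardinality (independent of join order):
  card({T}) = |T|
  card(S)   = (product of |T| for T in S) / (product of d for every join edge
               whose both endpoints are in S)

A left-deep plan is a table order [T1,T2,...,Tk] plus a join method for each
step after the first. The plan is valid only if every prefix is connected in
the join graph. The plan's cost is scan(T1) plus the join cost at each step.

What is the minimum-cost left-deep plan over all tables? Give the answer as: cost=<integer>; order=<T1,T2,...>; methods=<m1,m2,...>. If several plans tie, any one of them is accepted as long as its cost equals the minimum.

cost=2260; order=A,C,B; methods=nl_idx,hash

Selinger DP (subsets sized 1..n):
  {B}: scan cost=80, card=80
  {C}: scan cost=200, card=200
  {A}: scan cost=60, card=60
  {BC}: card=800; try (C,nl_idx)→1520, (B,hash)→1520, (B,nl_idx)→2400, (C,merge)→2520, (B,merge)→2640, (C,hash)→3360 …(+2); best=1520 via (C,nl_idx)
  {AC}: card=300; try (C,nl_idx)→840, (A,hash)→1120, (C,merge)→2280, (A,merge)→2420, (C,hash)→3320, (C,nl)→12060 …(+1); best=840 via (C,nl_idx)
  {ABC}: card=1200; try (B,hash)→2260, (A,hash)→3040, (B,nl_idx)→4140, (B,merge)→4480, (A,merge)→10740, (B,nl)→24840 …(+1); best=2260 via (B,hash)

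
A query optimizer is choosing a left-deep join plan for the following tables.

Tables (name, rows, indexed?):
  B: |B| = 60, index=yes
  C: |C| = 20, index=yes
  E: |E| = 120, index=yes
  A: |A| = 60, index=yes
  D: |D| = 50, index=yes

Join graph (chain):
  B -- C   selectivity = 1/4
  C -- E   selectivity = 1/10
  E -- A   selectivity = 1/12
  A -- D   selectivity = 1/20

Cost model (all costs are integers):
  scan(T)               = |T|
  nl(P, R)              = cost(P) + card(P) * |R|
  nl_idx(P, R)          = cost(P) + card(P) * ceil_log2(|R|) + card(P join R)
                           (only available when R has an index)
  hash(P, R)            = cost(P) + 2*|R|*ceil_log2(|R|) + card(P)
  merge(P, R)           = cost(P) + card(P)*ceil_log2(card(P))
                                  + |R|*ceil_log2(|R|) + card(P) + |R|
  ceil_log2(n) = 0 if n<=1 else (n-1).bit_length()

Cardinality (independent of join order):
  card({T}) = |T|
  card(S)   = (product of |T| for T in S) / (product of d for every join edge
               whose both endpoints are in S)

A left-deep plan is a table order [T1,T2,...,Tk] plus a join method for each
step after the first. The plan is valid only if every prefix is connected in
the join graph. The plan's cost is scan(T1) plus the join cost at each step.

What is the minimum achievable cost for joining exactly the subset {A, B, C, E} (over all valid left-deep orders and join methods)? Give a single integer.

3280

Selinger DP over subsets of {A,B,C,E}:
  {B}: scan cost=60, card=60
  {C}: scan cost=20, card=20
  {E}: scan cost=120, card=120
  {A}: scan cost=60, card=60
  {BC}: card=300; try (C,hash)→320, (B,nl_idx)→440, (B,merge)→560, (C,merge)→600, (C,nl_idx)→660, (B,hash)→760 …(+2); best=320 via (C,hash)
  {CE}: card=240; try (E,nl_idx)→400, (C,hash)→440, (C,nl_idx)→960, (E,merge)→1100, (C,merge)→1200, (E,hash)→1720 …(+2); best=400 via (E,nl_idx)
  {AE}: card=600; try (A,hash)→960, (E,nl_idx)→1080, (E,merge)→1440, (A,nl_idx)→1440, (A,merge)→1500, (E,hash)→1800 …(+2); best=960 via (A,hash)
  {BCE}: card=3600; try (B,hash)→1360, (E,hash)→2300, (B,merge)→2980, (E,merge)→4280, (B,nl_idx)→5440, (E,nl_idx)→6020 …(+2); best=1360 via (B,hash)
  {ACE}: card=1200; try (A,hash)→1360, (C,hash)→1760, (A,merge)→2980, (A,nl_idx)→3040, (C,nl_idx)→5160, (C,merge)→7680 …(+2); best=1360 via (A,hash)
  {ABCE}: card=18000; try (B,hash)→3280, (A,hash)→5680, (B,merge)→16180, (B,nl_idx)→26560, (A,nl_idx)→40960, (A,merge)→48580 …(+2); best=3280 via (B,hash)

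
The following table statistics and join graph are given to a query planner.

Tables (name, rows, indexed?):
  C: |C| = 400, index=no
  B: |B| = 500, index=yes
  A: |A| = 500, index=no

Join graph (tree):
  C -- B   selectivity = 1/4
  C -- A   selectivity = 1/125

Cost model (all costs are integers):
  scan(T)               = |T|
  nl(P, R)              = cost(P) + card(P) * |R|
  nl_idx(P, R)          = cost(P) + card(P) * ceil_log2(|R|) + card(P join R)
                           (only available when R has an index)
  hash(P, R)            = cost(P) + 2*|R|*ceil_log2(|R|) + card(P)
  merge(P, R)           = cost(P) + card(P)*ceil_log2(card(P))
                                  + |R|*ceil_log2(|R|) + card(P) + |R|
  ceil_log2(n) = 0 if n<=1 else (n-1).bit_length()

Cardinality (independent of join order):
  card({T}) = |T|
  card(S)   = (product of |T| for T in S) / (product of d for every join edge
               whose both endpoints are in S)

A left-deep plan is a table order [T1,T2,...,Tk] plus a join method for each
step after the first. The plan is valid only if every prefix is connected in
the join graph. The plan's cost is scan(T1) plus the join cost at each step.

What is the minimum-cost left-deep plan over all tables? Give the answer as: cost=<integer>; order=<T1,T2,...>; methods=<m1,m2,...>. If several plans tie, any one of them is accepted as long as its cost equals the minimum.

Selinger DP (subsets sized 1..n):
  {C}: scan cost=400, card=400
  {B}: scan cost=500, card=500
  {A}: scan cost=500, card=500
  {BC}: card=50000; try (C,hash)→8200, (B,merge)→9400, (C,merge)→9500, (B,hash)→9800, (B,nl_idx)→54000, (B,nl)→200400 …(+1); best=8200 via (C,hash)
  {AC}: card=1600; try (C,hash)→8200, (A,merge)→9400, (C,merge)→9500, (A,hash)→9800, (A,nl)→200400, (C,nl)→200500; best=8200 via (C,hash)
  {ABC}: card=200000; try (B,hash)→18800, (B,merge)→32400, (A,hash)→67200, (B,nl_idx)→222600, (B,nl)→808200, (A,merge)→863200 …(+1); best=18800 via (B,hash)

cost=18800; order=A,C,B; methods=hash,hash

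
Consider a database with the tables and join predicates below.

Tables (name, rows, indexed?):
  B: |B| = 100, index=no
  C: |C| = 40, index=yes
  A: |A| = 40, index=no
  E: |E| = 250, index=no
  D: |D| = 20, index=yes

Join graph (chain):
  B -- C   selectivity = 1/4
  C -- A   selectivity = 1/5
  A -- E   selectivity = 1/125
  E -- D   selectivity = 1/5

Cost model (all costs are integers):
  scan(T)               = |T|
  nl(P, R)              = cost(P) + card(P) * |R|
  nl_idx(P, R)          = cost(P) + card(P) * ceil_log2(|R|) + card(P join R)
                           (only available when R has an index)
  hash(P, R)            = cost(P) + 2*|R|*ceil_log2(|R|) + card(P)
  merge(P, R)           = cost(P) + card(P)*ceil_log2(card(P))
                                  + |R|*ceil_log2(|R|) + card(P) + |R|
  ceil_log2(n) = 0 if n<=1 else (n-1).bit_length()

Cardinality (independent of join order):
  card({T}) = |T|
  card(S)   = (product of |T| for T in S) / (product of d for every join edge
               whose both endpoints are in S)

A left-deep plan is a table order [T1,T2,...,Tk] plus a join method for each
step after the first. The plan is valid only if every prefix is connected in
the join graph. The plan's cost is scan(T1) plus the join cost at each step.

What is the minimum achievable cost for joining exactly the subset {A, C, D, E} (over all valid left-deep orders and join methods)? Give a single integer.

2060

Selinger DP over subsets of {A,C,D,E}:
  {C}: scan cost=40, card=40
  {A}: scan cost=40, card=40
  {E}: scan cost=250, card=250
  {D}: scan cost=20, card=20
  {AC}: card=320; try (C,hash)→560, (A,hash)→560, (C,merge)→600, (C,nl_idx)→600, (A,merge)→600, (C,nl)→1640 …(+1); best=560 via (C,hash)
  {AE}: card=80; try (A,hash)→980, (E,merge)→2570, (A,merge)→2780, (E,hash)→4080, (E,nl)→10040, (A,nl)→10250; best=980 via (A,hash)
  {DE}: card=1000; try (D,hash)→700, (E,merge)→2390, (D,nl_idx)→2500, (D,merge)→2620, (E,hash)→4040, (E,nl)→5020 …(+1); best=700 via (D,hash)
  {ACE}: card=640; try (C,hash)→1540, (C,merge)→1900, (C,nl_idx)→2100, (C,nl)→4180, (E,hash)→4880, (E,merge)→6010 …(+1); best=1540 via (C,hash)
  {ADE}: card=320; try (D,hash)→1260, (D,nl_idx)→1700, (D,merge)→1740, (A,hash)→2180, (D,nl)→2580, (A,merge)→11980 …(+1); best=1260 via (D,hash)
  {ACDE}: card=2560; try (C,hash)→2060, (D,hash)→2380, (C,merge)→4740, (C,nl_idx)→5740, (D,nl_idx)→7300, (D,merge)→8700 …(+2); best=2060 via (C,hash)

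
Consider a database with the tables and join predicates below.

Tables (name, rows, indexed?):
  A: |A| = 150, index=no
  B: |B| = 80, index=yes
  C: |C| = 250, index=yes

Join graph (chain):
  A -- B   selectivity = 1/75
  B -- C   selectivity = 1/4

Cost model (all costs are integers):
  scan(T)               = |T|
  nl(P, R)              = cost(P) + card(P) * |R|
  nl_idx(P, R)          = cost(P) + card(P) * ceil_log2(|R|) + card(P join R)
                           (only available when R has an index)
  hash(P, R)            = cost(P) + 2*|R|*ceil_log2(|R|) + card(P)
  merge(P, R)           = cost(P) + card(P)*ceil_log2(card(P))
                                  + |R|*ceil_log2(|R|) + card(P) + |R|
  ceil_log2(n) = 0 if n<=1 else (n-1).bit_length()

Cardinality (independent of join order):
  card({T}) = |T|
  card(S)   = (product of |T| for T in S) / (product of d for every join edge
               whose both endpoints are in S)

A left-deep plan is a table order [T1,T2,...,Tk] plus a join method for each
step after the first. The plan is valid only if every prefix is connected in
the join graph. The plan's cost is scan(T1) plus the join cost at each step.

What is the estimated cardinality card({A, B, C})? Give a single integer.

10000

Tables in S: A(150), B(80), C(250)
Edges inside S: A-B(d=75), B-C(d=4)
numerator = 150 * 80 * 250 = 3000000
denominator = 75 * 4 = 300
card(S) = 3000000 / 300 = 10000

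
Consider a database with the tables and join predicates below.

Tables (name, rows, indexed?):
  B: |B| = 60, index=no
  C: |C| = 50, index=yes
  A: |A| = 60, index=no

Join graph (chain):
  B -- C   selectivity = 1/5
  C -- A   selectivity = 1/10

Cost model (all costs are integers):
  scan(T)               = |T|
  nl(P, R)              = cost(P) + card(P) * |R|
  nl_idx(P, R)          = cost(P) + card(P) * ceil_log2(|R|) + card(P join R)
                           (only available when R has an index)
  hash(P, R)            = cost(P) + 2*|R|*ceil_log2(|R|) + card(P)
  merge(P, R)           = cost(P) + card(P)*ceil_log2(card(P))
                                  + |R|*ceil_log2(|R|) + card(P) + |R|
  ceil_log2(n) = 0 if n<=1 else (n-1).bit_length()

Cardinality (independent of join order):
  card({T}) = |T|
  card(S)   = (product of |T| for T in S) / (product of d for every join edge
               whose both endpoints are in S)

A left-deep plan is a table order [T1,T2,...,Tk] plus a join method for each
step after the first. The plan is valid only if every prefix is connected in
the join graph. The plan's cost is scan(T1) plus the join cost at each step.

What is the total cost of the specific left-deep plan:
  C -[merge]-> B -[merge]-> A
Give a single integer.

step 1: scan C: cost=50, card=50
step 2: join B via merge
    card(P join B) = 50*60/(5) = 600
    cost = 50 + 50*6 + 60*6 + 50 + 60 = 820
step 3: join A via merge
    card(P join A) = 600*60/(10) = 3600
    cost = 820 + 600*10 + 60*6 + 600 + 60 = 7840

7840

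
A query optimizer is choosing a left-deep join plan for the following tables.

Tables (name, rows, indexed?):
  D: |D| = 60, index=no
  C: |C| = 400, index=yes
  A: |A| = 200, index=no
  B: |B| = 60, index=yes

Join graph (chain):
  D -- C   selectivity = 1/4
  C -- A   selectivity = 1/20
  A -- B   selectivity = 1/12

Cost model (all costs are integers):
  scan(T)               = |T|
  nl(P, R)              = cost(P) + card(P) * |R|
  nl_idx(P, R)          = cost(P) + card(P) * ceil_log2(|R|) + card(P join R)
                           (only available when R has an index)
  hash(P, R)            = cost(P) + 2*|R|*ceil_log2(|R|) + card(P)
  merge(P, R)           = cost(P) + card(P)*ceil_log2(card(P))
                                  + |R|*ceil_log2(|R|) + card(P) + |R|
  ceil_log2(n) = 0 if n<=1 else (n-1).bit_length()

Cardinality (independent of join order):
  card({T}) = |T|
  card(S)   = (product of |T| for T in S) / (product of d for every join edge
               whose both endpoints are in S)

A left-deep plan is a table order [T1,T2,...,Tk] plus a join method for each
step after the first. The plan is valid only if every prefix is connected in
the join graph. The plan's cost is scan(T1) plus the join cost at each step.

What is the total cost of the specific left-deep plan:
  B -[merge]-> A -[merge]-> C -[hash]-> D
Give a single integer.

38000

step 1: scan B: cost=60, card=60
step 2: join A via merge
    card(P join A) = 60*200/(12) = 1000
    cost = 60 + 60*6 + 200*8 + 60 + 200 = 2280
step 3: join C via merge
    card(P join C) = 1000*400/(20) = 20000
    cost = 2280 + 1000*10 + 400*9 + 1000 + 400 = 17280
step 4: join D via hash
    card(P join D) = 20000*60/(4) = 300000
    cost = 17280 + 2*60*6 + 20000 = 38000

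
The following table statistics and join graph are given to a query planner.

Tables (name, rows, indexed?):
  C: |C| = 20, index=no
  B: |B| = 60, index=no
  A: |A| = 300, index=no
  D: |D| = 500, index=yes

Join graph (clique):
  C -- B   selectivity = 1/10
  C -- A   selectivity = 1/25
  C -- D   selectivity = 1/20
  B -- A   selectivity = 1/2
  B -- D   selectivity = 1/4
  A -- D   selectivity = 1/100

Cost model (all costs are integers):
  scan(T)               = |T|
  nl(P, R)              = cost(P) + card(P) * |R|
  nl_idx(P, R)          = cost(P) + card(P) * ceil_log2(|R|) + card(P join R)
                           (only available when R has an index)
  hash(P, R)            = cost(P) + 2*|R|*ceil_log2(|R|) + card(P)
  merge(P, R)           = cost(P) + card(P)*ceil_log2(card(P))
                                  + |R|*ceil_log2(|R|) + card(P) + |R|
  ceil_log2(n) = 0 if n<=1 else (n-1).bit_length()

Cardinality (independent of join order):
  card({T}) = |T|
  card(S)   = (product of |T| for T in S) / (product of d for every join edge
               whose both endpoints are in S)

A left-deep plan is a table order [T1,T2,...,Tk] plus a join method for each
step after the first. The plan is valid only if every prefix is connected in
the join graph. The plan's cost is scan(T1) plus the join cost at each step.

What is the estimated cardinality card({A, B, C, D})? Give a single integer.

Tables in S: A(300), B(60), C(20), D(500)
Edges inside S: C-B(d=10), C-A(d=25), C-D(d=20), B-A(d=2), B-D(d=4), A-D(d=100)
numerator = 300 * 60 * 20 * 500 = 180000000
denominator = 10 * 25 * 20 * 2 * 4 * 100 = 4000000
card(S) = 180000000 / 4000000 = 45

45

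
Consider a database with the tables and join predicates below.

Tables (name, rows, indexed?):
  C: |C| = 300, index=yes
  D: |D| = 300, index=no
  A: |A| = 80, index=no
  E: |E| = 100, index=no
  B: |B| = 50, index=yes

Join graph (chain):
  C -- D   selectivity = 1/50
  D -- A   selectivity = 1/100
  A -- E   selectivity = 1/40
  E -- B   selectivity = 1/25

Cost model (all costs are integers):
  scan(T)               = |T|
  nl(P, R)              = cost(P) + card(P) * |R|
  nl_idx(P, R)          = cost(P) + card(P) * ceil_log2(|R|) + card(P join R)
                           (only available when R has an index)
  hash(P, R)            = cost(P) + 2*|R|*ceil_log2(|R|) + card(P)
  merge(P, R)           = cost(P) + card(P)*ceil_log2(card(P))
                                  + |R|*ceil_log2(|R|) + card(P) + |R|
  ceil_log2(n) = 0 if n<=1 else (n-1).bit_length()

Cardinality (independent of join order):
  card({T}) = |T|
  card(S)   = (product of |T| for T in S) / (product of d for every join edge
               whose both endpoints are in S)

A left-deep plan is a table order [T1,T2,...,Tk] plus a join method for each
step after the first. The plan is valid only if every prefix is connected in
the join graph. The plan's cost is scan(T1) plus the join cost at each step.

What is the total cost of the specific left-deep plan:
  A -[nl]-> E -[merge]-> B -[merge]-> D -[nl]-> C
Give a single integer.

step 1: scan A: cost=80, card=80
step 2: join E via nl
    card(P join E) = 80*100/(40) = 200
    cost = 80 + 80*100 = 8080
step 3: join B via merge
    card(P join B) = 200*50/(25) = 400
    cost = 8080 + 200*8 + 50*6 + 200 + 50 = 10230
step 4: join D via merge
    card(P join D) = 400*300/(100) = 1200
    cost = 10230 + 400*9 + 300*9 + 400 + 300 = 17230
step 5: join C via nl
    card(P join C) = 1200*300/(50) = 7200
    cost = 17230 + 1200*300 = 377230

377230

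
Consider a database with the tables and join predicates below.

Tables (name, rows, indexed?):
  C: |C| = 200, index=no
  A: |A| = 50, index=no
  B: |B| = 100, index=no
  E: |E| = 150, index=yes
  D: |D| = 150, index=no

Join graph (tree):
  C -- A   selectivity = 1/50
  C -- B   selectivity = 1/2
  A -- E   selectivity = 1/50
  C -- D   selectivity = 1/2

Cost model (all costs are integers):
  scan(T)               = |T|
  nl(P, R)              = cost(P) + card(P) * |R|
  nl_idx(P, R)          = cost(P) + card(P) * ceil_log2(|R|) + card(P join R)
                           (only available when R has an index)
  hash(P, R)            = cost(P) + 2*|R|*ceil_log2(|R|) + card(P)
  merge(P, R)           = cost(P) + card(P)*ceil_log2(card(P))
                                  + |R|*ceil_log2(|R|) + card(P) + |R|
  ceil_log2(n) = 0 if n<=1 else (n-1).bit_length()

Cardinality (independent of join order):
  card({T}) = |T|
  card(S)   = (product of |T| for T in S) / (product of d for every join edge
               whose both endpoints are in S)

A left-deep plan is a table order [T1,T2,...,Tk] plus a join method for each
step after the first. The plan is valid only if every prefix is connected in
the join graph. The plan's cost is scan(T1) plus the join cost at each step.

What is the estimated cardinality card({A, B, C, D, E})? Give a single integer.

Tables in S: A(50), B(100), C(200), D(150), E(150)
Edges inside S: C-A(d=50), C-B(d=2), A-E(d=50), C-D(d=2)
numerator = 50 * 100 * 200 * 150 * 150 = 22500000000
denominator = 50 * 2 * 50 * 2 = 10000
card(S) = 22500000000 / 10000 = 2250000

2250000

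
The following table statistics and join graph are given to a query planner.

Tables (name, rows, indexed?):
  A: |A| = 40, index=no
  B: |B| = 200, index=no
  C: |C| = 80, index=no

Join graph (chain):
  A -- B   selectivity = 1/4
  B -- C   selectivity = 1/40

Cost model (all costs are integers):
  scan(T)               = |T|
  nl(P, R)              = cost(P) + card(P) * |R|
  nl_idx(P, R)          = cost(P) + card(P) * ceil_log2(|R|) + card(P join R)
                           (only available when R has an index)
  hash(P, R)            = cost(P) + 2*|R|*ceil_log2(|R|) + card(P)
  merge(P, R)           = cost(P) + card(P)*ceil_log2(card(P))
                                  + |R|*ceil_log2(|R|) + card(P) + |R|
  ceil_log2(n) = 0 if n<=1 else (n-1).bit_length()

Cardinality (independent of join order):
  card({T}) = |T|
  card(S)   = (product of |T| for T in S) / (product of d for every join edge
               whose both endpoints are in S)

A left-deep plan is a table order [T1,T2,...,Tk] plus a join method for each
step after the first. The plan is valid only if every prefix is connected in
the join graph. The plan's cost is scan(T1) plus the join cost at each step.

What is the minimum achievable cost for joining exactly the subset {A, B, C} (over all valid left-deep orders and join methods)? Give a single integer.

2400

Selinger DP over subsets of {A,B,C}:
  {A}: scan cost=40, card=40
  {B}: scan cost=200, card=200
  {C}: scan cost=80, card=80
  {AB}: card=2000; try (A,hash)→880, (B,merge)→2120, (A,merge)→2280, (B,hash)→3280, (B,nl)→8040, (A,nl)→8200; best=880 via (A,hash)
  {BC}: card=400; try (C,hash)→1520, (B,merge)→2520, (C,merge)→2640, (B,hash)→3360, (B,nl)→16080, (C,nl)→16200; best=1520 via (C,hash)
  {ABC}: card=4000; try (A,hash)→2400, (C,hash)→4000, (A,merge)→5800, (A,nl)→17520, (C,merge)→25520, (C,nl)→160880; best=2400 via (A,hash)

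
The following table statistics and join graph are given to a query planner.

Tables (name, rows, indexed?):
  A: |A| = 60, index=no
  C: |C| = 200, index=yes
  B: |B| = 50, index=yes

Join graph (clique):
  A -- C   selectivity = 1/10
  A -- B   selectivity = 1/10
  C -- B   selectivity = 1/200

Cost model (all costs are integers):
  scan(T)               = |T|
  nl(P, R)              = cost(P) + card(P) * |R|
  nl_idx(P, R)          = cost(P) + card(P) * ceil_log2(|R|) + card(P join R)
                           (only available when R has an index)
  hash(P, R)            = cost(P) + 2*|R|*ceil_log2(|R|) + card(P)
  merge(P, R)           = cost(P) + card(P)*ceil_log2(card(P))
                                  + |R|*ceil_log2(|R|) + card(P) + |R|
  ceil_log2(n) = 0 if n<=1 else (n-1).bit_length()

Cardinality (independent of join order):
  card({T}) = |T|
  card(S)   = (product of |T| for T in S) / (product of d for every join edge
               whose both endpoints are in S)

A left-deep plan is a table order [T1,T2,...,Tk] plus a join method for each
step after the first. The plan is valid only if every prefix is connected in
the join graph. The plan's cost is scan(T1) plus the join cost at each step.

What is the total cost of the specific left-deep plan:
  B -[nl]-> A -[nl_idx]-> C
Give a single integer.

5480

step 1: scan B: cost=50, card=50
step 2: join A via nl
    card(P join A) = 50*60/(10) = 300
    cost = 50 + 50*60 = 3050
step 3: join C via nl_idx
    card(P join C) = 300*200/(10*200) = 30
    cost = 3050 + 300*8 + 30 = 5480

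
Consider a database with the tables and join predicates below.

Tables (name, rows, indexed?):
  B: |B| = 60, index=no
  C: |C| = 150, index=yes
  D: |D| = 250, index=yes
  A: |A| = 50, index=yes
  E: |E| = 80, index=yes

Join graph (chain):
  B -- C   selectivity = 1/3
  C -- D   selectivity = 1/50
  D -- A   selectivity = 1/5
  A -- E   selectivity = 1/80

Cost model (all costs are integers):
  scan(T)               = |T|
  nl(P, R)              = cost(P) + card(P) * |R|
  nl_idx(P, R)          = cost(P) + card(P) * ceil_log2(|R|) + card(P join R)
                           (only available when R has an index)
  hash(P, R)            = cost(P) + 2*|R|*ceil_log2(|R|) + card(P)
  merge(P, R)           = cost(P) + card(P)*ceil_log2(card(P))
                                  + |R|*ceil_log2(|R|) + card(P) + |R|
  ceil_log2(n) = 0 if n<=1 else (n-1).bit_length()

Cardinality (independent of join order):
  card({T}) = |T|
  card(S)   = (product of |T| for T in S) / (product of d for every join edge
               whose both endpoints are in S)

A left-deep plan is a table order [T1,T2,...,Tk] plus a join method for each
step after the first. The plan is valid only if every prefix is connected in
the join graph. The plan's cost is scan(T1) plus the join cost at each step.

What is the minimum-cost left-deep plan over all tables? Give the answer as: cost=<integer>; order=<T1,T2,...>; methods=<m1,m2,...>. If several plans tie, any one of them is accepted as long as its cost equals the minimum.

Selinger DP (subsets sized 1..n):
  {B}: scan cost=60, card=60
  {C}: scan cost=150, card=150
  {D}: scan cost=250, card=250
  {A}: scan cost=50, card=50
  {E}: scan cost=80, card=80
  {BC}: card=3000; try (B,hash)→1020, (C,merge)→1830, (B,merge)→1920, (C,hash)→2520, (C,nl_idx)→3540, (C,nl)→9060 …(+1); best=1020 via (B,hash)
  {CD}: card=750; try (D,nl_idx)→2100, (C,hash)→2900, (C,nl_idx)→3000, (D,merge)→3750, (C,merge)→3850, (D,hash)→4300 …(+2); best=2100 via (D,nl_idx)
  {AD}: card=2500; try (A,hash)→1100, (D,merge)→2650, (A,merge)→2850, (D,nl_idx)→2950, (D,hash)→4100, (A,nl_idx)→4250 …(+2); best=1100 via (A,hash)
  {AE}: card=50; try (E,nl_idx)→450, (A,nl_idx)→610, (A,hash)→760, (E,merge)→1040, (A,merge)→1070, (E,hash)→1220 …(+2); best=450 via (E,nl_idx)
  {BCD}: card=15000; try (B,hash)→3570, (D,hash)→8020, (B,merge)→10770, (D,nl_idx)→40020, (D,merge)→42270, (B,nl)→47100 …(+1); best=3570 via (B,hash)
  {ACD}: card=7500; try (A,hash)→3450, (C,hash)→6000, (A,merge)→10700, (A,nl_idx)→14100, (C,nl_idx)→28600, (C,merge)→34950 …(+2); best=3450 via (A,hash)
  {ADE}: card=2500; try (D,merge)→3050, (D,nl_idx)→3350, (D,hash)→4500, (E,hash)→4720, (D,nl)→12950, (E,nl_idx)→21100 …(+2); best=3050 via (D,merge)
  {ABCD}: card=150000; try (B,hash)→11670, (A,hash)→19170, (B,merge)→108870, (A,merge)→228920, (A,nl_idx)→243570, (B,nl)→453450 …(+1); best=11670 via (B,hash)
  {ACDE}: card=7500; try (C,hash)→7950, (E,hash)→12070, (C,nl_idx)→30550, (C,merge)→36900, (E,nl_idx)→63450, (E,merge)→109090 …(+2); best=7950 via (C,hash)
  {ABCDE}: card=150000; try (B,hash)→16170, (B,merge)→113370, (E,hash)→162790, (B,nl)→457950, (E,nl_idx)→1211670, (E,merge)→2862310 …(+1); best=16170 via (B,hash)

cost=16170; order=A,E,D,C,B; methods=nl_idx,merge,hash,hash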